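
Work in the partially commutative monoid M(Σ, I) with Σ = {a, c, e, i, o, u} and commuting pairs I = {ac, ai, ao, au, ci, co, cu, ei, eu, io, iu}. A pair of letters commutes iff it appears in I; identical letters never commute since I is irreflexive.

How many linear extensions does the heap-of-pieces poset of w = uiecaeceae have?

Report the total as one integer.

0(u) covers ∅
1(i) covers ∅
2(e) covers ∅
3(c) covers 2:e
4(a) covers 2:e
5(e) covers 3:c, 4:a
6(c) covers 5:e
7(e) covers 6:c
8(a) covers 7:e
9(e) covers 8:a
floor of heap: 0:u, 1:i, 2:e
completions by unplaced set U, small U first (add the entries for U minus each lowest piece of U):
  |U|=1: {0}:1  {1}:1  {9}:1
  |U|=2: {0,1}:2  {0,9}:2  {1,9}:2  {8,9}:1
  |U|=3: {0,1,9}:6  {0,8,9}:3  {1,8,9}:3  {7,8,9}:1
  |U|=4: {0,1,8,9}:12  {0,7,8,9}:4  {1,7,8,9}:4  {6,7,8,9}:1
  |U|=5: {0,1,7,8,9}:20  {0,6,7,8,9}:5  {1,6,7,8,9}:5  {5,6,7,8,9}:1
  |U|=6: {0,1,6,7,8,9}:30  {0,5,6,7,8,9}:6  {1,5,6,7,8,9}:6  {3,5,6,7,8,9}:1  {4,5,6,7,8,9}:1
  |U|=7: {0,1,5,6,7,8,9}:42  {0,3,5,6,7,8,9}:7  {0,4,5,6,7,8,9}:7  {1,3,5,6,7,8,9}:7  {1,4,5,6,7,8,9}:7  {3,4,5,6,7,8,9}:2
  |U|=8: {0,1,3,5,6,7,8,9}:56  {0,1,4,5,6,7,8,9}:56  {0,3,4,5,6,7,8,9}:16  {1,3,4,5,6,7,8,9}:16  {2,3,4,5,6,7,8,9}:2
  start at 0(u): 18
  start at 1(i): 18
  start at 2(e): 144
sum over floor = 180

180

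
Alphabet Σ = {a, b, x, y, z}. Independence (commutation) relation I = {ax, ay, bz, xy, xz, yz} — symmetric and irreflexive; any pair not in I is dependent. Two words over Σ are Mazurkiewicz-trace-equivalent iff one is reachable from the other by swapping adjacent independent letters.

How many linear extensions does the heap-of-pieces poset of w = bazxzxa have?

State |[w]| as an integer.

#0=b has no predecessor
#1=a depends on [0:b]
#2=z depends on [1:a]
#3=x depends on [0:b]
#4=z depends on [2:z]
#5=x depends on [3:x]
#6=a depends on [4:z]
sources: [0:b]
N(rest) = Σ N(rest − s) over sources s of rest; N(one piece) = 1:
  size 1 → [5]=1  [6]=1
  size 2 → [3,5]=1  [4,6]=1  [5,6]=2
  size 3 → [2,4,6]=1  [3,5,6]=3  [4,5,6]=3
  size 4 → [1,2,4,6]=1  [2,4,5,6]=4  [3,4,5,6]=6
  size 5 → [1,2,4,5,6]=5  [2,3,4,5,6]=10
  first=0(b) contributes 15

15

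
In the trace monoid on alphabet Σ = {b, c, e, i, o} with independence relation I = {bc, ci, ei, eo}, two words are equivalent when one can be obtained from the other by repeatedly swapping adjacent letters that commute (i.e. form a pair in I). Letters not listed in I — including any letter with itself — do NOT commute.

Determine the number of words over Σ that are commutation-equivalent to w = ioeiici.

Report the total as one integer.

drop 0:i onto floor
drop 1:o onto {0:i}
drop 2:e onto floor
drop 3:i onto {1:o}
drop 4:i onto {3:i}
drop 5:c onto {1:o, 2:e}
drop 6:i onto {4:i}
ground layer = {0:i, 2:e}
drop-orders for the pieces not yet dropped (sum over which currently-grounded one goes next):
  1 to go: {5} 1  {6} 1
  2 to go: {2,5} 1  {4,6} 1  {5,6} 2
  3 to go: {2,5,6} 3  {3,4,6} 1  {4,5,6} 3
  4 to go: {2,4,5,6} 6  {3,4,5,6} 4
  5 to go: {1,3,4,5,6} 4  {2,3,4,5,6} 10
  if 0:i drops first: 14 orders
  if 2:e drops first: 4 orders
heap linearizations: 18

18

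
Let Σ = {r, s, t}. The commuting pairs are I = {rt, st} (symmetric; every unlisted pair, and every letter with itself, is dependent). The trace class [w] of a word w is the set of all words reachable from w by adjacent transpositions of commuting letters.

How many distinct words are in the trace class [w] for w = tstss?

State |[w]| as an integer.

10

0(t) covers ∅
1(s) covers ∅
2(t) covers 0:t
3(s) covers 1:s
4(s) covers 3:s
floor of heap: 0:t, 1:s
completions by unplaced set U, small U first (add the entries for U minus each lowest piece of U):
  |U|=1: {2}:1  {4}:1
  |U|=2: {0,2}:1  {2,4}:2  {3,4}:1
  |U|=3: {0,2,4}:3  {1,3,4}:1  {2,3,4}:3
  start at 0(t): 4
  start at 1(s): 6
sum over floor = 10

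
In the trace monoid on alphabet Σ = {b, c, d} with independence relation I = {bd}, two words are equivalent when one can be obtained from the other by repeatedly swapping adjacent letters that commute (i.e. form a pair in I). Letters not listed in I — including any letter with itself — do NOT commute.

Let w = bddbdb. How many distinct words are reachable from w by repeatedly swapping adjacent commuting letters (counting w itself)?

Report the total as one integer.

#0=b has no predecessor
#1=d has no predecessor
#2=d depends on [1:d]
#3=b depends on [0:b]
#4=d depends on [2:d]
#5=b depends on [3:b]
sources: [0:b, 1:d]
N(rest) = Σ N(rest − s) over sources s of rest; N(one piece) = 1:
  size 1 → [4]=1  [5]=1
  size 2 → [2,4]=1  [3,5]=1  [4,5]=2
  size 3 → [0,3,5]=1  [1,2,4]=1  [2,4,5]=3  [3,4,5]=3
  size 4 → [0,3,4,5]=4  [1,2,4,5]=4  [2,3,4,5]=6
  first=0(b) contributes 10
  first=1(d) contributes 10
|[w]| = 20

20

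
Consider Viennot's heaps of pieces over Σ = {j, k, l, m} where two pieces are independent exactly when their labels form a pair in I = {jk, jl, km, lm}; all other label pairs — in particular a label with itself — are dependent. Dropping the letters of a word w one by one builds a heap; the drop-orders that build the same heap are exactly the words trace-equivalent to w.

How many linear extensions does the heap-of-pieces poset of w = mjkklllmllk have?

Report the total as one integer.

165

#0=m has no predecessor
#1=j depends on [0:m]
#2=k has no predecessor
#3=k depends on [2:k]
#4=l depends on [3:k]
#5=l depends on [4:l]
#6=l depends on [5:l]
#7=m depends on [1:j]
#8=l depends on [6:l]
#9=l depends on [8:l]
#10=k depends on [9:l]
sources: [0:m, 2:k]
N(rest) = Σ N(rest − s) over sources s of rest; N(one piece) = 1:
  size 1 → [7]=1  [10]=1
  size 2 → [1,7]=1  [7,10]=2  [9,10]=1
  size 3 → [0,1,7]=1  [1,7,10]=3  [7,9,10]=3  [8,9,10]=1
  size 4 → [0,1,7,10]=4  [1,7,9,10]=6  [6,8,9,10]=1  [7,8,9,10]=4
  size 5 → [0,1,7,9,10]=10  [1,7,8,9,10]=10  [5,6,8,9,10]=1  [6,7,8,9,10]=5
  size 6 → [0,1,7,8,9,10]=20  [1,6,7,8,9,10]=15  [4,5,6,8,9,10]=1  [5,6,7,8,9,10]=6
  size 7 → [0,1,6,7,8,9,10]=35  [1,5,6,7,8,9,10]=21  [3,4,5,6,8,9,10]=1  [4,5,6,7,8,9,10]=7
  size 8 → [0,1,5,6,7,8,9,10]=56  [1,4,5,6,7,8,9,10]=28  [2,3,4,5,6,8,9,10]=1  [3,4,5,6,7,8,9,10]=8
  size 9 → [0,1,4,5,6,7,8,9,10]=84  [1,3,4,5,6,7,8,9,10]=36  [2,3,4,5,6,7,8,9,10]=9
  first=0(m) contributes 45
  first=2(k) contributes 120
|[w]| = 165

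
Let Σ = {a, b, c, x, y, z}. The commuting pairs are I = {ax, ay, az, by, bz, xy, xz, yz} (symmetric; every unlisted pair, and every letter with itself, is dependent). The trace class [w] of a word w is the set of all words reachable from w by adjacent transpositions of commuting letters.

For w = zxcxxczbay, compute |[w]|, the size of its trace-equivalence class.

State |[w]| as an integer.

24

drop 0:z onto floor
drop 1:x onto floor
drop 2:c onto {0:z, 1:x}
drop 3:x onto {2:c}
drop 4:x onto {3:x}
drop 5:c onto {4:x}
drop 6:z onto {5:c}
drop 7:b onto {5:c}
drop 8:a onto {7:b}
drop 9:y onto {5:c}
ground layer = {0:z, 1:x}
drop-orders for the pieces not yet dropped (sum over which currently-grounded one goes next):
  1 to go: {6} 1  {8} 1  {9} 1
  2 to go: {6,8} 2  {6,9} 2  {7,8} 1  {8,9} 2
  3 to go: {6,7,8} 3  {6,8,9} 6  {7,8,9} 3
  4 to go: {6,7,8,9} 12
  5 to go: {5,6,7,8,9} 12
  6 to go: {4,5,6,7,8,9} 12
  7 to go: {3,4,5,6,7,8,9} 12
  8 to go: {2,3,4,5,6,7,8,9} 12
  if 0:z drops first: 12 orders
  if 1:x drops first: 12 orders
heap linearizations: 24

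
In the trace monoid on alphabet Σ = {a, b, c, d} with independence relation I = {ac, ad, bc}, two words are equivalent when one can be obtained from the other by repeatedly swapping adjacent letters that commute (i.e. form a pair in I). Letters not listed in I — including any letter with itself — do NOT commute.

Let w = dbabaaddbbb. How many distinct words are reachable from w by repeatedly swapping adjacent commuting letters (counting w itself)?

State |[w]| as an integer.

6

drop 0:d onto floor
drop 1:b onto {0:d}
drop 2:a onto {1:b}
drop 3:b onto {2:a}
drop 4:a onto {3:b}
drop 5:a onto {4:a}
drop 6:d onto {3:b}
drop 7:d onto {6:d}
drop 8:b onto {5:a, 7:d}
drop 9:b onto {8:b}
drop 10:b onto {9:b}
ground layer = {0:d}
drop-orders for the pieces not yet dropped (sum over which currently-grounded one goes next):
  1 to go: {10} 1
  2 to go: {9,10} 1
  3 to go: {8,9,10} 1
  4 to go: {5,8,9,10} 1  {7,8,9,10} 1
  5 to go: {4,5,8,9,10} 1  {5,7,8,9,10} 2  {6,7,8,9,10} 1
  6 to go: {4,5,7,8,9,10} 3  {5,6,7,8,9,10} 3
  7 to go: {4,5,6,7,8,9,10} 6
  8 to go: {3,4,5,6,7,8,9,10} 6
  9 to go: {2,3,4,5,6,7,8,9,10} 6
  if 0:d drops first: 6 orders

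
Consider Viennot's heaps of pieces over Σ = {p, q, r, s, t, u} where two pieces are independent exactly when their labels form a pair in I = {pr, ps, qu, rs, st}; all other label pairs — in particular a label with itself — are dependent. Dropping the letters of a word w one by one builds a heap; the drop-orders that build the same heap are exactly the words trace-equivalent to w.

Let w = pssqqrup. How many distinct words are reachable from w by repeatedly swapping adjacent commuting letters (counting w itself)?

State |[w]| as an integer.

0(p) covers ∅
1(s) covers ∅
2(s) covers 1:s
3(q) covers 0:p, 2:s
4(q) covers 3:q
5(r) covers 4:q
6(u) covers 5:r
7(p) covers 6:u
floor of heap: 0:p, 1:s
completions by unplaced set U, small U first (add the entries for U minus each lowest piece of U):
  |U|=1: {7}:1
  |U|=2: {6,7}:1
  |U|=3: {5,6,7}:1
  |U|=4: {4,5,6,7}:1
  |U|=5: {3,4,5,6,7}:1
  |U|=6: {0,3,4,5,6,7}:1  {2,3,4,5,6,7}:1
  start at 0(p): 1
  start at 1(s): 2
sum over floor = 3

3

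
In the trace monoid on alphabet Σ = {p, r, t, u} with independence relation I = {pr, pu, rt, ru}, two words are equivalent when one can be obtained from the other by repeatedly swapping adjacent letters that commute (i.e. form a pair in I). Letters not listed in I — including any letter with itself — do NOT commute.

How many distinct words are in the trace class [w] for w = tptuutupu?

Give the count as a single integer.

0(t) covers ∅
1(p) covers 0:t
2(t) covers 1:p
3(u) covers 2:t
4(u) covers 3:u
5(t) covers 4:u
6(u) covers 5:t
7(p) covers 5:t
8(u) covers 6:u
floor of heap: 0:t
completions by unplaced set U, small U first (add the entries for U minus each lowest piece of U):
  |U|=1: {7}:1  {8}:1
  |U|=2: {6,8}:1  {7,8}:2
  |U|=3: {6,7,8}:3
  |U|=4: {5,6,7,8}:3
  |U|=5: {4,5,6,7,8}:3
  |U|=6: {3,4,5,6,7,8}:3
  |U|=7: {2,3,4,5,6,7,8}:3
  start at 0(t): 3

3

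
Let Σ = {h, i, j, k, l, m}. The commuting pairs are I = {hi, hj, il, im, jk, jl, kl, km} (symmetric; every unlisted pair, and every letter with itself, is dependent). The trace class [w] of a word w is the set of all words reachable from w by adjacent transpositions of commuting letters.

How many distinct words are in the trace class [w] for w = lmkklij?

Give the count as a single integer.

piece 0:l — minimal
piece 1:m rests on {0:l}
piece 2:k — minimal
piece 3:k rests on {2:k}
piece 4:l rests on {1:m}
piece 5:i rests on {3:k}
piece 6:j rests on {1:m, 5:i}
minimal pieces: {0:l, 2:k}
ways to finish when only these pieces remain (= sum over removing one remaining piece with nothing left below it):
  1 left: {4}→1  {6}→1
  2 left: {4,6}→2  {5,6}→1
  3 left: {1,4,6}→2  {3,5,6}→1  {4,5,6}→3
  4 left: {0,1,4,6}→2  {1,4,5,6}→5  {2,3,5,6}→1  {3,4,5,6}→4
  5 left: {0,1,4,5,6}→7  {1,3,4,5,6}→9  {2,3,4,5,6}→5
  placing 0:l first → 14 extensions
  placing 2:k first → 16 extensions
total linear extensions = 30

30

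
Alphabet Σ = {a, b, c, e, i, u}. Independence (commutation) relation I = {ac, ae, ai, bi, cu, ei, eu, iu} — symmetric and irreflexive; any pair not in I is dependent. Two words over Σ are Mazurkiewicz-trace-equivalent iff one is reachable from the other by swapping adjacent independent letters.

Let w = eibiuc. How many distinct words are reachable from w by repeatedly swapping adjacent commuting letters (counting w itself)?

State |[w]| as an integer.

piece 0:e — minimal
piece 1:i — minimal
piece 2:b rests on {0:e}
piece 3:i rests on {1:i}
piece 4:u rests on {2:b}
piece 5:c rests on {2:b, 3:i}
minimal pieces: {0:e, 1:i}
ways to finish when only these pieces remain (= sum over removing one remaining piece with nothing left below it):
  1 left: {4}→1  {5}→1
  2 left: {3,5}→1  {4,5}→2
  3 left: {1,3,5}→1  {2,4,5}→2  {3,4,5}→3
  4 left: {0,2,4,5}→2  {1,3,4,5}→4  {2,3,4,5}→5
  placing 0:e first → 9 extensions
  placing 1:i first → 7 extensions
total linear extensions = 16

16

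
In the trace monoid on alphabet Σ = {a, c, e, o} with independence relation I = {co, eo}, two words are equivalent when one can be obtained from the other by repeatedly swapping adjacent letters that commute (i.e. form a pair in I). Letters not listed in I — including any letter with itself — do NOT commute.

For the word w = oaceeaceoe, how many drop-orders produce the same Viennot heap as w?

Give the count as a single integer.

4

drop 0:o onto floor
drop 1:a onto {0:o}
drop 2:c onto {1:a}
drop 3:e onto {2:c}
drop 4:e onto {3:e}
drop 5:a onto {4:e}
drop 6:c onto {5:a}
drop 7:e onto {6:c}
drop 8:o onto {5:a}
drop 9:e onto {7:e}
ground layer = {0:o}
drop-orders for the pieces not yet dropped (sum over which currently-grounded one goes next):
  1 to go: {8} 1  {9} 1
  2 to go: {7,9} 1  {8,9} 2
  3 to go: {6,7,9} 1  {7,8,9} 3
  4 to go: {6,7,8,9} 4
  5 to go: {5,6,7,8,9} 4
  6 to go: {4,5,6,7,8,9} 4
  7 to go: {3,4,5,6,7,8,9} 4
  8 to go: {2,3,4,5,6,7,8,9} 4
  if 0:o drops first: 4 orders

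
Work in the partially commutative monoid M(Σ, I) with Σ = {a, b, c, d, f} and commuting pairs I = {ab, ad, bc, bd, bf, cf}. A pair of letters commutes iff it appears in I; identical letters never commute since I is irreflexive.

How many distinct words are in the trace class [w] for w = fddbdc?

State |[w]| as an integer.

0(f) covers ∅
1(d) covers 0:f
2(d) covers 1:d
3(b) covers ∅
4(d) covers 2:d
5(c) covers 4:d
floor of heap: 0:f, 3:b
completions by unplaced set U, small U first (add the entries for U minus each lowest piece of U):
  |U|=1: {3}:1  {5}:1
  |U|=2: {3,5}:2  {4,5}:1
  |U|=3: {2,4,5}:1  {3,4,5}:3
  |U|=4: {1,2,4,5}:1  {2,3,4,5}:4
  start at 0(f): 5
  start at 3(b): 1
sum over floor = 6

6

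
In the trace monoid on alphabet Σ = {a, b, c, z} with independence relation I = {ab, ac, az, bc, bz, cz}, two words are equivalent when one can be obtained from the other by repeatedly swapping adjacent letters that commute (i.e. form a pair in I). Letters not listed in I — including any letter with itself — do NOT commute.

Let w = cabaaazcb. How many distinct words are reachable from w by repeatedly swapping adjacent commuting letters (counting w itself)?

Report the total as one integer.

drop 0:c onto floor
drop 1:a onto floor
drop 2:b onto floor
drop 3:a onto {1:a}
drop 4:a onto {3:a}
drop 5:a onto {4:a}
drop 6:z onto floor
drop 7:c onto {0:c}
drop 8:b onto {2:b}
ground layer = {0:c, 1:a, 2:b, 6:z}
drop-orders for the pieces not yet dropped (sum over which currently-grounded one goes next):
  1 to go: {5} 1  {6} 1  {7} 1  {8} 1
  2 to go: {0,7} 1  {2,8} 1  {4,5} 1  {5,6} 2  {5,7} 2  {5,8} 2  {6,7} 2  {6,8} 2  {7,8} 2
  3 to go: {0,5,7} 3  {0,6,7} 3  {0,7,8} 3  {2,5,8} 3  {2,6,8} 3  {2,7,8} 3  {3,4,5} 1  {4,5,6} 3  {4,5,7} 3  {4,5,8} 3  {5,6,7} 6  {5,6,8} 6  {5,7,8} 6  {6,7,8} 6
  4 to go: {0,2,7,8} 6  {0,4,5,7} 6  {0,5,6,7} 12  {0,5,7,8} 12  {0,6,7,8} 12  {1,3,4,5} 1  {2,4,5,8} 6  {2,5,6,8} 12  {2,5,7,8} 12  {2,6,7,8} 12  {3,4,5,6} 4  {3,4,5,7} 4  {3,4,5,8} 4  {4,5,6,7} 12  {4,5,6,8} 12  {4,5,7,8} 12  {5,6,7,8} 24
  5 to go: {0,2,5,7,8} 30  {0,2,6,7,8} 30  {0,3,4,5,7} 10  {0,4,5,6,7} 30  {0,4,5,7,8} 30  {0,5,6,7,8} 60  {1,3,4,5,6} 5  {1,3,4,5,7} 5  {1,3,4,5,8} 5  {2,3,4,5,8} 10  {2,4,5,6,8} 30  {2,4,5,7,8} 30  {2,5,6,7,8} 60  {3,4,5,6,7} 20  {3,4,5,6,8} 20  {3,4,5,7,8} 20  {4,5,6,7,8} 60
  6 to go: {0,1,3,4,5,7} 15  {0,2,4,5,7,8} 90  {0,2,5,6,7,8} 180  {0,3,4,5,6,7} 60  {0,3,4,5,7,8} 60  {0,4,5,6,7,8} 180  {1,2,3,4,5,8} 15  {1,3,4,5,6,7} 30  {1,3,4,5,6,8} 30  {1,3,4,5,7,8} 30  {2,3,4,5,6,8} 60  {2,3,4,5,7,8} 60  {2,4,5,6,7,8} 180  {3,4,5,6,7,8} 120
  7 to go: {0,1,3,4,5,6,7} 105  {0,1,3,4,5,7,8} 105  {0,2,3,4,5,7,8} 210  {0,2,4,5,6,7,8} 630  {0,3,4,5,6,7,8} 420  {1,2,3,4,5,6,8} 105  {1,2,3,4,5,7,8} 105  {1,3,4,5,6,7,8} 210  {2,3,4,5,6,7,8} 420
  if 0:c drops first: 840 orders
  if 1:a drops first: 1680 orders
  if 2:b drops first: 840 orders
  if 6:z drops first: 420 orders
heap linearizations: 3780

3780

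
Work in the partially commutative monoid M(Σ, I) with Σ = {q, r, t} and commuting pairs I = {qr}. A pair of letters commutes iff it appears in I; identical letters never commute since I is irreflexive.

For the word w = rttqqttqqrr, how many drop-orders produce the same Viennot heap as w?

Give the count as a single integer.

drop 0:r onto floor
drop 1:t onto {0:r}
drop 2:t onto {1:t}
drop 3:q onto {2:t}
drop 4:q onto {3:q}
drop 5:t onto {4:q}
drop 6:t onto {5:t}
drop 7:q onto {6:t}
drop 8:q onto {7:q}
drop 9:r onto {6:t}
drop 10:r onto {9:r}
ground layer = {0:r}
drop-orders for the pieces not yet dropped (sum over which currently-grounded one goes next):
  1 to go: {8} 1  {10} 1
  2 to go: {7,8} 1  {8,10} 2  {9,10} 1
  3 to go: {7,8,10} 3  {8,9,10} 3
  4 to go: {7,8,9,10} 6
  5 to go: {6,7,8,9,10} 6
  6 to go: {5,6,7,8,9,10} 6
  7 to go: {4,5,6,7,8,9,10} 6
  8 to go: {3,4,5,6,7,8,9,10} 6
  9 to go: {2,3,4,5,6,7,8,9,10} 6
  if 0:r drops first: 6 orders

6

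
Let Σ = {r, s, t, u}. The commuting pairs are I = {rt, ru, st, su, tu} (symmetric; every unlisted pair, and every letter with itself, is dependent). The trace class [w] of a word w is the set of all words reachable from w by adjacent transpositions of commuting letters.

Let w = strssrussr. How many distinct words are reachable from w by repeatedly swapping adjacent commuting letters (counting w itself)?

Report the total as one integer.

drop 0:s onto floor
drop 1:t onto floor
drop 2:r onto {0:s}
drop 3:s onto {2:r}
drop 4:s onto {3:s}
drop 5:r onto {4:s}
drop 6:u onto floor
drop 7:s onto {5:r}
drop 8:s onto {7:s}
drop 9:r onto {8:s}
ground layer = {0:s, 1:t, 6:u}
drop-orders for the pieces not yet dropped (sum over which currently-grounded one goes next):
  1 to go: {1} 1  {6} 1  {9} 1
  2 to go: {1,6} 2  {1,9} 2  {6,9} 2  {8,9} 1
  3 to go: {1,6,9} 6  {1,8,9} 3  {6,8,9} 3  {7,8,9} 1
  4 to go: {1,6,8,9} 12  {1,7,8,9} 4  {5,7,8,9} 1  {6,7,8,9} 4
  5 to go: {1,5,7,8,9} 5  {1,6,7,8,9} 20  {4,5,7,8,9} 1  {5,6,7,8,9} 5
  6 to go: {1,4,5,7,8,9} 6  {1,5,6,7,8,9} 30  {3,4,5,7,8,9} 1  {4,5,6,7,8,9} 6
  7 to go: {1,3,4,5,7,8,9} 7  {1,4,5,6,7,8,9} 42  {2,3,4,5,7,8,9} 1  {3,4,5,6,7,8,9} 7
  8 to go: {0,2,3,4,5,7,8,9} 1  {1,2,3,4,5,7,8,9} 8  {1,3,4,5,6,7,8,9} 56  {2,3,4,5,6,7,8,9} 8
  if 0:s drops first: 72 orders
  if 1:t drops first: 9 orders
  if 6:u drops first: 9 orders
heap linearizations: 90

90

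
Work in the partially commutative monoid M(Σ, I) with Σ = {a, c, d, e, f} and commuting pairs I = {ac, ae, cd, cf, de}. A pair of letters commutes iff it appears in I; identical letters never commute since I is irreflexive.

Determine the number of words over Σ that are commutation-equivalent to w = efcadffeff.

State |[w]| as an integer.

6

0(e) covers ∅
1(f) covers 0:e
2(c) covers 0:e
3(a) covers 1:f
4(d) covers 3:a
5(f) covers 4:d
6(f) covers 5:f
7(e) covers 2:c, 6:f
8(f) covers 7:e
9(f) covers 8:f
floor of heap: 0:e
completions by unplaced set U, small U first (add the entries for U minus each lowest piece of U):
  |U|=1: {9}:1
  |U|=2: {8,9}:1
  |U|=3: {7,8,9}:1
  |U|=4: {2,7,8,9}:1  {6,7,8,9}:1
  |U|=5: {2,6,7,8,9}:2  {5,6,7,8,9}:1
  |U|=6: {2,5,6,7,8,9}:3  {4,5,6,7,8,9}:1
  |U|=7: {2,4,5,6,7,8,9}:4  {3,4,5,6,7,8,9}:1
  |U|=8: {1,3,4,5,6,7,8,9}:1  {2,3,4,5,6,7,8,9}:5
  start at 0(e): 6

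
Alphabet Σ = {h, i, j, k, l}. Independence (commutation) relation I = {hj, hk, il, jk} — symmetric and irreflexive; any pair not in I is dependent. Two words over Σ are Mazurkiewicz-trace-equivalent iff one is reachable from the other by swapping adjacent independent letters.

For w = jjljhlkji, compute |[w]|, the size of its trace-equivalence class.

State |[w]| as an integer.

0(j) covers ∅
1(j) covers 0:j
2(l) covers 1:j
3(j) covers 2:l
4(h) covers 2:l
5(l) covers 3:j, 4:h
6(k) covers 5:l
7(j) covers 5:l
8(i) covers 6:k, 7:j
floor of heap: 0:j
completions by unplaced set U, small U first (add the entries for U minus each lowest piece of U):
  |U|=1: {8}:1
  |U|=2: {6,8}:1  {7,8}:1
  |U|=3: {6,7,8}:2
  |U|=4: {5,6,7,8}:2
  |U|=5: {3,5,6,7,8}:2  {4,5,6,7,8}:2
  |U|=6: {3,4,5,6,7,8}:4
  |U|=7: {2,3,4,5,6,7,8}:4
  start at 0(j): 4

4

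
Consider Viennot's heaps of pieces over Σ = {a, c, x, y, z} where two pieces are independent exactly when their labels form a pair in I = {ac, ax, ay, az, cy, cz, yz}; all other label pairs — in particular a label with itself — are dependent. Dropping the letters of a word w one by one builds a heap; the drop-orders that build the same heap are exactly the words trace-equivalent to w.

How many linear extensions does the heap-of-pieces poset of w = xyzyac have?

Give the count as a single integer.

72

drop 0:x onto floor
drop 1:y onto {0:x}
drop 2:z onto {0:x}
drop 3:y onto {1:y}
drop 4:a onto floor
drop 5:c onto {0:x}
ground layer = {0:x, 4:a}
drop-orders for the pieces not yet dropped (sum over which currently-grounded one goes next):
  1 to go: {2} 1  {3} 1  {4} 1  {5} 1
  2 to go: {1,3} 1  {2,3} 2  {2,4} 2  {2,5} 2  {3,4} 2  {3,5} 2  {4,5} 2
  3 to go: {1,2,3} 3  {1,3,4} 3  {1,3,5} 3  {2,3,4} 6  {2,3,5} 6  {2,4,5} 6  {3,4,5} 6
  4 to go: {1,2,3,4} 12  {1,2,3,5} 12  {1,3,4,5} 12  {2,3,4,5} 24
  if 0:x drops first: 60 orders
  if 4:a drops first: 12 orders
heap linearizations: 72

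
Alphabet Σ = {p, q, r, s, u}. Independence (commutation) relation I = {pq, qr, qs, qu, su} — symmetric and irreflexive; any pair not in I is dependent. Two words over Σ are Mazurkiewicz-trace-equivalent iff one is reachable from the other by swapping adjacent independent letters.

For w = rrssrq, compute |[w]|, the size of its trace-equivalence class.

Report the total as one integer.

piece 0:r — minimal
piece 1:r rests on {0:r}
piece 2:s rests on {1:r}
piece 3:s rests on {2:s}
piece 4:r rests on {3:s}
piece 5:q — minimal
minimal pieces: {0:r, 5:q}
ways to finish when only these pieces remain (= sum over removing one remaining piece with nothing left below it):
  1 left: {4}→1  {5}→1
  2 left: {3,4}→1  {4,5}→2
  3 left: {2,3,4}→1  {3,4,5}→3
  4 left: {1,2,3,4}→1  {2,3,4,5}→4
  placing 0:r first → 5 extensions
  placing 5:q first → 1 extensions
total linear extensions = 6

6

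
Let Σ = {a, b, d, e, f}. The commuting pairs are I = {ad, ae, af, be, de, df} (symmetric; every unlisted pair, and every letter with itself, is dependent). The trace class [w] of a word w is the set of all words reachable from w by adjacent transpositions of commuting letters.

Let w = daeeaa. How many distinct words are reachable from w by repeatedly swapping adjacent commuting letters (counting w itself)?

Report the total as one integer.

piece 0:d — minimal
piece 1:a — minimal
piece 2:e — minimal
piece 3:e rests on {2:e}
piece 4:a rests on {1:a}
piece 5:a rests on {4:a}
minimal pieces: {0:d, 1:a, 2:e}
ways to finish when only these pieces remain (= sum over removing one remaining piece with nothing left below it):
  1 left: {0}→1  {3}→1  {5}→1
  2 left: {0,3}→2  {0,5}→2  {2,3}→1  {3,5}→2  {4,5}→1
  3 left: {0,2,3}→3  {0,3,5}→6  {0,4,5}→3  {1,4,5}→1  {2,3,5}→3  {3,4,5}→3
  4 left: {0,1,4,5}→4  {0,2,3,5}→12  {0,3,4,5}→12  {1,3,4,5}→4  {2,3,4,5}→6
  placing 0:d first → 10 extensions
  placing 1:a first → 30 extensions
  placing 2:e first → 20 extensions
total linear extensions = 60

60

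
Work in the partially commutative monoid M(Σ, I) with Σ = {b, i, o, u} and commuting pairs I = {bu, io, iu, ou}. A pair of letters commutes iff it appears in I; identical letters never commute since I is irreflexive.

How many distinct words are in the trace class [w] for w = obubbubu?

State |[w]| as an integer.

56

piece 0:o — minimal
piece 1:b rests on {0:o}
piece 2:u — minimal
piece 3:b rests on {1:b}
piece 4:b rests on {3:b}
piece 5:u rests on {2:u}
piece 6:b rests on {4:b}
piece 7:u rests on {5:u}
minimal pieces: {0:o, 2:u}
ways to finish when only these pieces remain (= sum over removing one remaining piece with nothing left below it):
  1 left: {6}→1  {7}→1
  2 left: {4,6}→1  {5,7}→1  {6,7}→2
  3 left: {2,5,7}→1  {3,4,6}→1  {4,6,7}→3  {5,6,7}→3
  4 left: {1,3,4,6}→1  {2,5,6,7}→4  {3,4,6,7}→4  {4,5,6,7}→6
  5 left: {0,1,3,4,6}→1  {1,3,4,6,7}→5  {2,4,5,6,7}→10  {3,4,5,6,7}→10
  6 left: {0,1,3,4,6,7}→6  {1,3,4,5,6,7}→15  {2,3,4,5,6,7}→20
  placing 0:o first → 35 extensions
  placing 2:u first → 21 extensions
total linear extensions = 56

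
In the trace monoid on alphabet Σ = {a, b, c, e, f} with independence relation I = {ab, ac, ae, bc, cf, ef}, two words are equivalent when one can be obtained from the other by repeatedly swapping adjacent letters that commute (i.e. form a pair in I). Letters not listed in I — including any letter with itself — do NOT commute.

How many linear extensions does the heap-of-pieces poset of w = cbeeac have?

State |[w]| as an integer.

drop 0:c onto floor
drop 1:b onto floor
drop 2:e onto {0:c, 1:b}
drop 3:e onto {2:e}
drop 4:a onto floor
drop 5:c onto {3:e}
ground layer = {0:c, 1:b, 4:a}
drop-orders for the pieces not yet dropped (sum over which currently-grounded one goes next):
  1 to go: {4} 1  {5} 1
  2 to go: {3,5} 1  {4,5} 2
  3 to go: {2,3,5} 1  {3,4,5} 3
  4 to go: {0,2,3,5} 1  {1,2,3,5} 1  {2,3,4,5} 4
  if 0:c drops first: 5 orders
  if 1:b drops first: 5 orders
  if 4:a drops first: 2 orders
heap linearizations: 12

12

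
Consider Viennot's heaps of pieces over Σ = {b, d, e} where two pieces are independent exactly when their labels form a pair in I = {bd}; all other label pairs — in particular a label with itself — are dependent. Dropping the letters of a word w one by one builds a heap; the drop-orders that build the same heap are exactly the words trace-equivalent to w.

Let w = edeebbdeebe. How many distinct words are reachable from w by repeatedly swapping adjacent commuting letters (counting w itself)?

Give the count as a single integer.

#0=e has no predecessor
#1=d depends on [0:e]
#2=e depends on [1:d]
#3=e depends on [2:e]
#4=b depends on [3:e]
#5=b depends on [4:b]
#6=d depends on [3:e]
#7=e depends on [5:b, 6:d]
#8=e depends on [7:e]
#9=b depends on [8:e]
#10=e depends on [9:b]
sources: [0:e]
N(rest) = Σ N(rest − s) over sources s of rest; N(one piece) = 1:
  size 1 → [10]=1
  size 2 → [9,10]=1
  size 3 → [8,9,10]=1
  size 4 → [7,8,9,10]=1
  size 5 → [5,7,8,9,10]=1  [6,7,8,9,10]=1
  size 6 → [4,5,7,8,9,10]=1  [5,6,7,8,9,10]=2
  size 7 → [4,5,6,7,8,9,10]=3
  size 8 → [3,4,5,6,7,8,9,10]=3
  size 9 → [2,3,4,5,6,7,8,9,10]=3
  first=0(e) contributes 3

3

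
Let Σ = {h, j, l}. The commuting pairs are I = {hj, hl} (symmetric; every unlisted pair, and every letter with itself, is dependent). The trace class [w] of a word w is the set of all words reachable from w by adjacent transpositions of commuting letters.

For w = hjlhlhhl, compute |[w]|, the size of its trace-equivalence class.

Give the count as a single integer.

drop 0:h onto floor
drop 1:j onto floor
drop 2:l onto {1:j}
drop 3:h onto {0:h}
drop 4:l onto {2:l}
drop 5:h onto {3:h}
drop 6:h onto {5:h}
drop 7:l onto {4:l}
ground layer = {0:h, 1:j}
drop-orders for the pieces not yet dropped (sum over which currently-grounded one goes next):
  1 to go: {6} 1  {7} 1
  2 to go: {4,7} 1  {5,6} 1  {6,7} 2
  3 to go: {2,4,7} 1  {3,5,6} 1  {4,6,7} 3  {5,6,7} 3
  4 to go: {0,3,5,6} 1  {1,2,4,7} 1  {2,4,6,7} 4  {3,5,6,7} 4  {4,5,6,7} 6
  5 to go: {0,3,5,6,7} 5  {1,2,4,6,7} 5  {2,4,5,6,7} 10  {3,4,5,6,7} 10
  6 to go: {0,3,4,5,6,7} 15  {1,2,4,5,6,7} 15  {2,3,4,5,6,7} 20
  if 0:h drops first: 35 orders
  if 1:j drops first: 35 orders
heap linearizations: 70

70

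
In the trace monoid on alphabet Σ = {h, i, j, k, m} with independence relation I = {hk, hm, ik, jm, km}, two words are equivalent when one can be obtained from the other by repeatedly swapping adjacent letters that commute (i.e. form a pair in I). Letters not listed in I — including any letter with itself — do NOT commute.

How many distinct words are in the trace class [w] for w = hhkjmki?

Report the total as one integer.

33

piece 0:h — minimal
piece 1:h rests on {0:h}
piece 2:k — minimal
piece 3:j rests on {1:h, 2:k}
piece 4:m — minimal
piece 5:k rests on {3:j}
piece 6:i rests on {3:j, 4:m}
minimal pieces: {0:h, 2:k, 4:m}
ways to finish when only these pieces remain (= sum over removing one remaining piece with nothing left below it):
  1 left: {5}→1  {6}→1
  2 left: {4,6}→1  {5,6}→2
  3 left: {3,5,6}→2  {4,5,6}→3
  4 left: {1,3,5,6}→2  {2,3,5,6}→2  {3,4,5,6}→5
  5 left: {0,1,3,5,6}→2  {1,2,3,5,6}→4  {1,3,4,5,6}→7  {2,3,4,5,6}→7
  placing 0:h first → 18 extensions
  placing 2:k first → 9 extensions
  placing 4:m first → 6 extensions
total linear extensions = 33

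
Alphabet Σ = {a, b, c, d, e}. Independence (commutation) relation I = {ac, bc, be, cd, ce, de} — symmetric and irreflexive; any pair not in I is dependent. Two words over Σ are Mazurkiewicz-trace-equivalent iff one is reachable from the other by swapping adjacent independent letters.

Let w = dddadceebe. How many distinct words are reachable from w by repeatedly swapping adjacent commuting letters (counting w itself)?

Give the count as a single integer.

#0=d has no predecessor
#1=d depends on [0:d]
#2=d depends on [1:d]
#3=a depends on [2:d]
#4=d depends on [3:a]
#5=c has no predecessor
#6=e depends on [3:a]
#7=e depends on [6:e]
#8=b depends on [4:d]
#9=e depends on [7:e]
sources: [0:d, 5:c]
N(rest) = Σ N(rest − s) over sources s of rest; N(one piece) = 1:
  size 1 → [5]=1  [8]=1  [9]=1
  size 2 → [4,8]=1  [5,8]=2  [5,9]=2  [7,9]=1  [8,9]=2
  size 3 → [4,5,8]=3  [4,8,9]=3  [5,7,9]=3  [5,8,9]=6  [6,7,9]=1  [7,8,9]=3
  size 4 → [4,5,8,9]=12  [4,7,8,9]=6  [5,6,7,9]=4  [5,7,8,9]=12  [6,7,8,9]=4
  size 5 → [4,5,7,8,9]=30  [4,6,7,8,9]=10  [5,6,7,8,9]=20
  size 6 → [3,4,6,7,8,9]=10  [4,5,6,7,8,9]=60
  size 7 → [2,3,4,6,7,8,9]=10  [3,4,5,6,7,8,9]=70
  size 8 → [1,2,3,4,6,7,8,9]=10  [2,3,4,5,6,7,8,9]=80
  first=0(d) contributes 90
  first=5(c) contributes 10
|[w]| = 100

100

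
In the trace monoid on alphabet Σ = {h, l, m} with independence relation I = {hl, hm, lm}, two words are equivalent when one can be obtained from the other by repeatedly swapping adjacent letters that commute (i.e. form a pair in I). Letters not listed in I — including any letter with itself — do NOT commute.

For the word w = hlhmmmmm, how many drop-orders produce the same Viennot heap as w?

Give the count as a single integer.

#0=h has no predecessor
#1=l has no predecessor
#2=h depends on [0:h]
#3=m has no predecessor
#4=m depends on [3:m]
#5=m depends on [4:m]
#6=m depends on [5:m]
#7=m depends on [6:m]
sources: [0:h, 1:l, 3:m]
N(rest) = Σ N(rest − s) over sources s of rest; N(one piece) = 1:
  size 1 → [1]=1  [2]=1  [7]=1
  size 2 → [0,2]=1  [1,2]=2  [1,7]=2  [2,7]=2  [6,7]=1
  size 3 → [0,1,2]=3  [0,2,7]=3  [1,2,7]=6  [1,6,7]=3  [2,6,7]=3  [5,6,7]=1
  size 4 → [0,1,2,7]=12  [0,2,6,7]=6  [1,2,6,7]=12  [1,5,6,7]=4  [2,5,6,7]=4  [4,5,6,7]=1
  size 5 → [0,1,2,6,7]=30  [0,2,5,6,7]=10  [1,2,5,6,7]=20  [1,4,5,6,7]=5  [2,4,5,6,7]=5  [3,4,5,6,7]=1
  size 6 → [0,1,2,5,6,7]=60  [0,2,4,5,6,7]=15  [1,2,4,5,6,7]=30  [1,3,4,5,6,7]=6  [2,3,4,5,6,7]=6
  first=0(h) contributes 42
  first=1(l) contributes 21
  first=3(m) contributes 105
|[w]| = 168

168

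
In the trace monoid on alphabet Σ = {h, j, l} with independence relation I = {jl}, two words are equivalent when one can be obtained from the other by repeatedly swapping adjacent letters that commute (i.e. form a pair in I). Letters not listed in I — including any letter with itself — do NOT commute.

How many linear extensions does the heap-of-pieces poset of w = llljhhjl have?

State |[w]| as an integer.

8

#0=l has no predecessor
#1=l depends on [0:l]
#2=l depends on [1:l]
#3=j has no predecessor
#4=h depends on [2:l, 3:j]
#5=h depends on [4:h]
#6=j depends on [5:h]
#7=l depends on [5:h]
sources: [0:l, 3:j]
N(rest) = Σ N(rest − s) over sources s of rest; N(one piece) = 1:
  size 1 → [6]=1  [7]=1
  size 2 → [6,7]=2
  size 3 → [5,6,7]=2
  size 4 → [4,5,6,7]=2
  size 5 → [2,4,5,6,7]=2  [3,4,5,6,7]=2
  size 6 → [1,2,4,5,6,7]=2  [2,3,4,5,6,7]=4
  first=0(l) contributes 6
  first=3(j) contributes 2
|[w]| = 8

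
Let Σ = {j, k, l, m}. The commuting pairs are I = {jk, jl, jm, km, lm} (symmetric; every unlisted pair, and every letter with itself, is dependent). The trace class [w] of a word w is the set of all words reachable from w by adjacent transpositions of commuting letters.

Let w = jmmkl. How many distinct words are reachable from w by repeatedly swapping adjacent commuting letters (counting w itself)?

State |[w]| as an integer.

#0=j has no predecessor
#1=m has no predecessor
#2=m depends on [1:m]
#3=k has no predecessor
#4=l depends on [3:k]
sources: [0:j, 1:m, 3:k]
N(rest) = Σ N(rest − s) over sources s of rest; N(one piece) = 1:
  size 1 → [0]=1  [2]=1  [4]=1
  size 2 → [0,2]=2  [0,4]=2  [1,2]=1  [2,4]=2  [3,4]=1
  size 3 → [0,1,2]=3  [0,2,4]=6  [0,3,4]=3  [1,2,4]=3  [2,3,4]=3
  first=0(j) contributes 6
  first=1(m) contributes 12
  first=3(k) contributes 12
|[w]| = 30

30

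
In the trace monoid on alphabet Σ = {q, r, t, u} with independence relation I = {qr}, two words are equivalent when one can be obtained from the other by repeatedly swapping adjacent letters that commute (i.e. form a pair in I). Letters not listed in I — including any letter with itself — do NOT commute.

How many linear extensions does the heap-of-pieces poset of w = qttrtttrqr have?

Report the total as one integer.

drop 0:q onto floor
drop 1:t onto {0:q}
drop 2:t onto {1:t}
drop 3:r onto {2:t}
drop 4:t onto {3:r}
drop 5:t onto {4:t}
drop 6:t onto {5:t}
drop 7:r onto {6:t}
drop 8:q onto {6:t}
drop 9:r onto {7:r}
ground layer = {0:q}
drop-orders for the pieces not yet dropped (sum over which currently-grounded one goes next):
  1 to go: {8} 1  {9} 1
  2 to go: {7,9} 1  {8,9} 2
  3 to go: {7,8,9} 3
  4 to go: {6,7,8,9} 3
  5 to go: {5,6,7,8,9} 3
  6 to go: {4,5,6,7,8,9} 3
  7 to go: {3,4,5,6,7,8,9} 3
  8 to go: {2,3,4,5,6,7,8,9} 3
  if 0:q drops first: 3 orders

3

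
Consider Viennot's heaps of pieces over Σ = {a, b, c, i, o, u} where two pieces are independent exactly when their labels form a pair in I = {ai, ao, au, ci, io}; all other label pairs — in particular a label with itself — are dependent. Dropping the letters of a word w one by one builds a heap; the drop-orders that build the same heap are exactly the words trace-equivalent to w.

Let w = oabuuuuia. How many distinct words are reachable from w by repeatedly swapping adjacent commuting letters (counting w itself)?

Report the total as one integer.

piece 0:o — minimal
piece 1:a — minimal
piece 2:b rests on {0:o, 1:a}
piece 3:u rests on {2:b}
piece 4:u rests on {3:u}
piece 5:u rests on {4:u}
piece 6:u rests on {5:u}
piece 7:i rests on {6:u}
piece 8:a rests on {2:b}
minimal pieces: {0:o, 1:a}
ways to finish when only these pieces remain (= sum over removing one remaining piece with nothing left below it):
  1 left: {7}→1  {8}→1
  2 left: {6,7}→1  {7,8}→2
  3 left: {5,6,7}→1  {6,7,8}→3
  4 left: {4,5,6,7}→1  {5,6,7,8}→4
  5 left: {3,4,5,6,7}→1  {4,5,6,7,8}→5
  6 left: {3,4,5,6,7,8}→6
  7 left: {2,3,4,5,6,7,8}→6
  placing 0:o first → 6 extensions
  placing 1:a first → 6 extensions
total linear extensions = 12

12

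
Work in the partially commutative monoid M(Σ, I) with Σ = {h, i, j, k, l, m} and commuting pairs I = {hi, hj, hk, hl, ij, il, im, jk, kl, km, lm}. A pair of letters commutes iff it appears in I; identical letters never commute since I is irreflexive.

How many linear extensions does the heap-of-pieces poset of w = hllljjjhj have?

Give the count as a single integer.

piece 0:h — minimal
piece 1:l — minimal
piece 2:l rests on {1:l}
piece 3:l rests on {2:l}
piece 4:j rests on {3:l}
piece 5:j rests on {4:j}
piece 6:j rests on {5:j}
piece 7:h rests on {0:h}
piece 8:j rests on {6:j}
minimal pieces: {0:h, 1:l}
ways to finish when only these pieces remain (= sum over removing one remaining piece with nothing left below it):
  1 left: {7}→1  {8}→1
  2 left: {0,7}→1  {6,8}→1  {7,8}→2
  3 left: {0,7,8}→3  {5,6,8}→1  {6,7,8}→3
  4 left: {0,6,7,8}→6  {4,5,6,8}→1  {5,6,7,8}→4
  5 left: {0,5,6,7,8}→10  {3,4,5,6,8}→1  {4,5,6,7,8}→5
  6 left: {0,4,5,6,7,8}→15  {2,3,4,5,6,8}→1  {3,4,5,6,7,8}→6
  7 left: {0,3,4,5,6,7,8}→21  {1,2,3,4,5,6,8}→1  {2,3,4,5,6,7,8}→7
  placing 0:h first → 8 extensions
  placing 1:l first → 28 extensions
total linear extensions = 36

36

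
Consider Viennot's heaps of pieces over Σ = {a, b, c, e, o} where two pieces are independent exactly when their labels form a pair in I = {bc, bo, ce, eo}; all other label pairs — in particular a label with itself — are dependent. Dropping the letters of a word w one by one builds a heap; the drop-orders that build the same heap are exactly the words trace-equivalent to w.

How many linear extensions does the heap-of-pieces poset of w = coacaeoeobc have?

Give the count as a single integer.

0(c) covers ∅
1(o) covers 0:c
2(a) covers 1:o
3(c) covers 2:a
4(a) covers 3:c
5(e) covers 4:a
6(o) covers 4:a
7(e) covers 5:e
8(o) covers 6:o
9(b) covers 7:e
10(c) covers 8:o
floor of heap: 0:c
completions by unplaced set U, small U first (add the entries for U minus each lowest piece of U):
  |U|=1: {9}:1  {10}:1
  |U|=2: {7,9}:1  {8,10}:1  {9,10}:2
  |U|=3: {5,7,9}:1  {6,8,10}:1  {7,9,10}:3  {8,9,10}:3
  |U|=4: {5,7,9,10}:4  {6,8,9,10}:4  {7,8,9,10}:6
  |U|=5: {5,7,8,9,10}:10  {6,7,8,9,10}:10
  |U|=6: {5,6,7,8,9,10}:20
  |U|=7: {4,5,6,7,8,9,10}:20
  |U|=8: {3,4,5,6,7,8,9,10}:20
  |U|=9: {2,3,4,5,6,7,8,9,10}:20
  start at 0(c): 20

20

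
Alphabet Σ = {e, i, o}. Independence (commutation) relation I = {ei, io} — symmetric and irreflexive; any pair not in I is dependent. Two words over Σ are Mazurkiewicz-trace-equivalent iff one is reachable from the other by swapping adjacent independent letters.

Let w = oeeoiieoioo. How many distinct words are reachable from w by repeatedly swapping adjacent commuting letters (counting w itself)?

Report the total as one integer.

0(o) covers ∅
1(e) covers 0:o
2(e) covers 1:e
3(o) covers 2:e
4(i) covers ∅
5(i) covers 4:i
6(e) covers 3:o
7(o) covers 6:e
8(i) covers 5:i
9(o) covers 7:o
10(o) covers 9:o
floor of heap: 0:o, 4:i
completions by unplaced set U, small U first (add the entries for U minus each lowest piece of U):
  |U|=1: {8}:1  {10}:1
  |U|=2: {5,8}:1  {8,10}:2  {9,10}:1
  |U|=3: {4,5,8}:1  {5,8,10}:3  {7,9,10}:1  {8,9,10}:3
  |U|=4: {4,5,8,10}:4  {5,8,9,10}:6  {6,7,9,10}:1  {7,8,9,10}:4
  |U|=5: {3,6,7,9,10}:1  {4,5,8,9,10}:10  {5,7,8,9,10}:10  {6,7,8,9,10}:5
  |U|=6: {2,3,6,7,9,10}:1  {3,6,7,8,9,10}:6  {4,5,7,8,9,10}:20  {5,6,7,8,9,10}:15
  |U|=7: {1,2,3,6,7,9,10}:1  {2,3,6,7,8,9,10}:7  {3,5,6,7,8,9,10}:21  {4,5,6,7,8,9,10}:35
  |U|=8: {0,1,2,3,6,7,9,10}:1  {1,2,3,6,7,8,9,10}:8  {2,3,5,6,7,8,9,10}:28  {3,4,5,6,7,8,9,10}:56
  |U|=9: {0,1,2,3,6,7,8,9,10}:9  {1,2,3,5,6,7,8,9,10}:36  {2,3,4,5,6,7,8,9,10}:84
  start at 0(o): 120
  start at 4(i): 45
sum over floor = 165

165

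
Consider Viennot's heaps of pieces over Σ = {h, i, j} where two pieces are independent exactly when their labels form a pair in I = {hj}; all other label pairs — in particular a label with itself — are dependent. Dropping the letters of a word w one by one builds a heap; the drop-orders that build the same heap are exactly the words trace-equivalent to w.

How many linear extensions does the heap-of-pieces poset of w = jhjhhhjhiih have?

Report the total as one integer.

56

drop 0:j onto floor
drop 1:h onto floor
drop 2:j onto {0:j}
drop 3:h onto {1:h}
drop 4:h onto {3:h}
drop 5:h onto {4:h}
drop 6:j onto {2:j}
drop 7:h onto {5:h}
drop 8:i onto {6:j, 7:h}
drop 9:i onto {8:i}
drop 10:h onto {9:i}
ground layer = {0:j, 1:h}
drop-orders for the pieces not yet dropped (sum over which currently-grounded one goes next):
  1 to go: {10} 1
  2 to go: {9,10} 1
  3 to go: {8,9,10} 1
  4 to go: {6,8,9,10} 1  {7,8,9,10} 1
  5 to go: {2,6,8,9,10} 1  {5,7,8,9,10} 1  {6,7,8,9,10} 2
  6 to go: {0,2,6,8,9,10} 1  {2,6,7,8,9,10} 3  {4,5,7,8,9,10} 1  {5,6,7,8,9,10} 3
  7 to go: {0,2,6,7,8,9,10} 4  {2,5,6,7,8,9,10} 6  {3,4,5,7,8,9,10} 1  {4,5,6,7,8,9,10} 4
  8 to go: {0,2,5,6,7,8,9,10} 10  {1,3,4,5,7,8,9,10} 1  {2,4,5,6,7,8,9,10} 10  {3,4,5,6,7,8,9,10} 5
  9 to go: {0,2,4,5,6,7,8,9,10} 20  {1,3,4,5,6,7,8,9,10} 6  {2,3,4,5,6,7,8,9,10} 15
  if 0:j drops first: 21 orders
  if 1:h drops first: 35 orders
heap linearizations: 56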